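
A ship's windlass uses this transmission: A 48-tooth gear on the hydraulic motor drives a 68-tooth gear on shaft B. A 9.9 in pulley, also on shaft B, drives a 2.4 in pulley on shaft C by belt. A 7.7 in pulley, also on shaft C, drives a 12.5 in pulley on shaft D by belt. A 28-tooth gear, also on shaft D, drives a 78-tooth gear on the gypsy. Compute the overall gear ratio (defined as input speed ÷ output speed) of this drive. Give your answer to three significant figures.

1.55

Each stage contributes driven/driver: gear mesh 68/48 = 1.4167, belt 2.4/9.9 = 0.24242, belt 12.5/7.7 = 1.6234, gear mesh 78/28 = 2.7857.
Overall: 1.4167 × 0.24242 × 1.6234 × 2.7857 = 1.5531.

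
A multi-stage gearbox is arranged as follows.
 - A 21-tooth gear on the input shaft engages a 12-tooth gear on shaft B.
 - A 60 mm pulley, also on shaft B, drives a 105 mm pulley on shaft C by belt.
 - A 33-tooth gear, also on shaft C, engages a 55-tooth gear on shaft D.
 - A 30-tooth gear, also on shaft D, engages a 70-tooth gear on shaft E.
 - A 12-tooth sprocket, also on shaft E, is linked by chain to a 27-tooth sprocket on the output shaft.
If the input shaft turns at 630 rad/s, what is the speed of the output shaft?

72 rad/s

gear mesh 12/21 = 0.57143 → 630/0.57143 = 1102.5 rad/s
belt 105/60 = 1.75 → 1102.5/1.75 = 630 rad/s
gear mesh 55/33 = 1.6667 → 630/1.6667 = 378 rad/s
gear mesh 70/30 = 2.3333 → 378/2.3333 = 162 rad/s
chain 27/12 = 2.25 → 162/2.25 = 72 rad/s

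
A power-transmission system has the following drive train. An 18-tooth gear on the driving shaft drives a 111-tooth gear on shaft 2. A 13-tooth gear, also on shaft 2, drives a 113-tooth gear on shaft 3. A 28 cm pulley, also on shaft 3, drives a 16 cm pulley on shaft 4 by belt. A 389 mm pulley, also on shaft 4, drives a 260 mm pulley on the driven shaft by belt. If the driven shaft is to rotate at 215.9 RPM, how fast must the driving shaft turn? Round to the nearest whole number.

4420 RPM

Overall ratio R = 6.1667 × 8.6923 × 0.57143 × 0.66838 = 20.473.
Required input speed = output speed × R = 215.9 × 20.473 = 4420 RPM.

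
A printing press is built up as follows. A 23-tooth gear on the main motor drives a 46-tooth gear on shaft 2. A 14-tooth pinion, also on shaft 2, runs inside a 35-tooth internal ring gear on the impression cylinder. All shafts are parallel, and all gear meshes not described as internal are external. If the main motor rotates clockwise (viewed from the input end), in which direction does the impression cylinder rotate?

anticlockwise

the main motor → shaft 2: external mesh, 1 reversal → CCW.
shaft 2 → the impression cylinder: internal mesh, same direction → CCW.
1 reversal in total — an odd number — so the impression cylinder turns opposite to the main motor.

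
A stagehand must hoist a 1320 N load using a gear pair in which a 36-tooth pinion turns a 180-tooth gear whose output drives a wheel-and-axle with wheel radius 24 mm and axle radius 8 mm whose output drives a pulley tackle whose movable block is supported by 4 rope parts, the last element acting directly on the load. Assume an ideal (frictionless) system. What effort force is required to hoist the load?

22 N

Gear pair MA = 180/36 = 5.
Wheel-and-axle MA = R/r = 24/8 = 3.
Block-and-tackle MA = number of supporting rope parts = 4.
Combined ideal MA = 5 × 3 × 4 = 60.
Effort = load / MA = 1320 / 60 = 22 N.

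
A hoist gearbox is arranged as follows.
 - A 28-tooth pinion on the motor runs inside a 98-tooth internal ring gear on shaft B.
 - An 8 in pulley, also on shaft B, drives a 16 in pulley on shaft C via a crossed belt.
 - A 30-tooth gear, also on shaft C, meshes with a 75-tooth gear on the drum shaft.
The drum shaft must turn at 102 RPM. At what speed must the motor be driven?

1785 RPM

Overall ratio R = 3.5 × 2 × 2.5 = 17.5.
Required input speed = output speed × R = 102 × 17.5 = 1785 RPM.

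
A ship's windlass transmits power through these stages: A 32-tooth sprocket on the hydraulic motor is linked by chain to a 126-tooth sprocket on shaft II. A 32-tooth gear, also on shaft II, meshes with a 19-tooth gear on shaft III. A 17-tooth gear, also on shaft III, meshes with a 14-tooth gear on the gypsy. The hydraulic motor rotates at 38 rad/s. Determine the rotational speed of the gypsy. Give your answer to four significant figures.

chain 126/32 = 3.9375 → 38/3.9375 = 9.6508 rad/s
gear mesh 19/32 = 0.59375 → 9.6508/0.59375 = 16.254 rad/s
gear mesh 14/17 = 0.82353 → 16.254/0.82353 = 19.737 rad/s

19.74 rad/s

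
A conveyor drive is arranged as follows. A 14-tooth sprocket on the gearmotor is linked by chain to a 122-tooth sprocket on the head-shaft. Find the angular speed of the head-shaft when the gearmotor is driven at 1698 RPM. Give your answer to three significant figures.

195 RPM

Chain: ratio = 122/14 = 8.7143, so the head-shaft turns at 1698 / 8.7143 = 194.85 RPM.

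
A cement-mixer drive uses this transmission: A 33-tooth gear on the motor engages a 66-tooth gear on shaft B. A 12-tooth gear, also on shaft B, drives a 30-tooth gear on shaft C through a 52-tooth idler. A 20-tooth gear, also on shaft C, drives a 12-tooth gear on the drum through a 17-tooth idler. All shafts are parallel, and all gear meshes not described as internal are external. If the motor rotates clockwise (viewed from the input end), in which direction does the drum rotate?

counterclockwise

the motor → shaft B: external mesh, 1 reversal → CCW.
shaft B → shaft C: driver → idler → driven is 2 external meshes, 2 reversals → CCW.
shaft C → the drum: driver → idler → driven is 2 external meshes, 2 reversals → CCW.
5 reversals in total — an odd number — so the drum turns opposite to the motor.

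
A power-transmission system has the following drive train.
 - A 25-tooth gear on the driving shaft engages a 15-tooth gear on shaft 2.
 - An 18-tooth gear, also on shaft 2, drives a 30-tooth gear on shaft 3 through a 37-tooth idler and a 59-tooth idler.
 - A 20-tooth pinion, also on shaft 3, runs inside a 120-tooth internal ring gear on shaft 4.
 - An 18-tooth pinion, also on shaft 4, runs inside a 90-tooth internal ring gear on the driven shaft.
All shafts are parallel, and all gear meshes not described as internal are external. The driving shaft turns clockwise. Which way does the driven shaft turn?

the driving shaft → shaft 2: external mesh, 1 reversal → CCW.
shaft 2 → shaft 3: driver → idler → idler → driven is 3 external meshes, 3 reversals → CW.
shaft 3 → shaft 4: internal mesh, same direction → CW.
shaft 4 → the driven shaft: internal mesh, same direction → CW.
4 reversals in total — an even number — so the driven shaft turns the same way as the driving shaft.

clockwise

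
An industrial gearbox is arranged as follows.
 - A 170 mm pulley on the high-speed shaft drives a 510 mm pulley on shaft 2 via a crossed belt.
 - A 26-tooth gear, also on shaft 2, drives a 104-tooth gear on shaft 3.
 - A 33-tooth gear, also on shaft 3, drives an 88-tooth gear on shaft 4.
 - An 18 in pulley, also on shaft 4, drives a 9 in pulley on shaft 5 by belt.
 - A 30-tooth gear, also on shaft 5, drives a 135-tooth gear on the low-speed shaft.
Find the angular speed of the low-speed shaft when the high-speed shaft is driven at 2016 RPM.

belt 510/170 = 3 → 2016/3 = 672 RPM
gear mesh 104/26 = 4 → 672/4 = 168 RPM
gear mesh 88/33 = 2.6667 → 168/2.6667 = 63 RPM
belt 9/18 = 0.5 → 63/0.5 = 126 RPM
gear mesh 135/30 = 4.5 → 126/4.5 = 28 RPM

28 RPM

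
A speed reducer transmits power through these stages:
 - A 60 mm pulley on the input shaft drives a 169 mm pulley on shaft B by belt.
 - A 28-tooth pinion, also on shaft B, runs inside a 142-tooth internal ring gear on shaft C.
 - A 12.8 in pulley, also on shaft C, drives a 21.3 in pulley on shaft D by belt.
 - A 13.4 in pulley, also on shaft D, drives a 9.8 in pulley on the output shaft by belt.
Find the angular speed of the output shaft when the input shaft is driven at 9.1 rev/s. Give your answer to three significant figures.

Belt: ratio = 169/60 = 2.8167, so shaft B turns at 9.1 / 2.8167 = 3.2308 rev/s.
Internal gear: ratio = 142/28 = 5.0714, so shaft C turns at 3.2308 / 5.0714 = 0.63705 rev/s.
Belt: ratio = 21.3/12.8 = 1.6641, so shaft D turns at 0.63705 / 1.6641 = 0.38283 rev/s.
Belt: ratio = 9.8/13.4 = 0.73134, so the output shaft turns at 0.38283 / 0.73134 = 0.52346 rev/s.

0.523 rev/s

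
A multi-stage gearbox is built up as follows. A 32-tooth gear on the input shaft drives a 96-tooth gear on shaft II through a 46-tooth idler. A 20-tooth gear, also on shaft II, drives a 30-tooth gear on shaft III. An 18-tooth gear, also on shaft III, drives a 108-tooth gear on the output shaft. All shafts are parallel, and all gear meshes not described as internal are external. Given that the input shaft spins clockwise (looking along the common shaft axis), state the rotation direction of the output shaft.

clockwise

the input shaft → shaft II: driver → idler → driven is 2 external meshes, 2 reversals → CW.
shaft II → shaft III: external mesh, 1 reversal → CCW.
shaft III → the output shaft: external mesh, 1 reversal → CW.
4 reversals in total — an even number — so the output shaft turns the same way as the input shaft.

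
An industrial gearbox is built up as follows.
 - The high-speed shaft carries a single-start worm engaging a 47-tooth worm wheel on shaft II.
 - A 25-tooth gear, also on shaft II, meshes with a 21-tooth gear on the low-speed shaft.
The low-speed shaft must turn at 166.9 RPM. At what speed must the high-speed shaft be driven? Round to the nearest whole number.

Overall ratio R = 47 × 0.84 = 39.48.
Required input speed = output speed × R = 166.9 × 39.48 = 6589.2 RPM.

6589 RPM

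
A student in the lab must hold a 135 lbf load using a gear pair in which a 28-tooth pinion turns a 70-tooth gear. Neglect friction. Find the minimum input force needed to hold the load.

54 lbf

Gear pair MA = 70/28 = 2.5.
Effort = load / MA = 135 / 2.5 = 54 lbf.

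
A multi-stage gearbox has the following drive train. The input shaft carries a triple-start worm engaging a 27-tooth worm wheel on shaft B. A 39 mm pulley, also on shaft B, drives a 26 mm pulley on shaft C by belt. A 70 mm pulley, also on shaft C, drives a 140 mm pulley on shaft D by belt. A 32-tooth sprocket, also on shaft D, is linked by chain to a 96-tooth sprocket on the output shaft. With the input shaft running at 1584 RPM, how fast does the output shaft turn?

worm 27/3 = 9 → 1584/9 = 176 RPM
belt 26/39 = 0.66667 → 176/0.66667 = 264 RPM
belt 140/70 = 2 → 264/2 = 132 RPM
chain 96/32 = 3 → 132/3 = 44 RPM

44 RPM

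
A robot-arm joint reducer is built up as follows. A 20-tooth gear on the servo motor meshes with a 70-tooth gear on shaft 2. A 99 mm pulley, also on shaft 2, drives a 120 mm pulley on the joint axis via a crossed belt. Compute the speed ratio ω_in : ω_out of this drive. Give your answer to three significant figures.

4.24

Each stage contributes driven/driver: gear mesh 70/20 = 3.5, belt 120/99 = 1.2121.
Overall: 3.5 × 1.2121 = 4.2424.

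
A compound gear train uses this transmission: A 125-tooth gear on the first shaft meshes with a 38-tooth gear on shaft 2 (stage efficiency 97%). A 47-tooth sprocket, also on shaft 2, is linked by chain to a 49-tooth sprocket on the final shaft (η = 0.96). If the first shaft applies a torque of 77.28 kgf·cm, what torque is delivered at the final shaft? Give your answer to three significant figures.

22.8 kgf·cm

Gear mesh: ratio = 38/125 = 0.304; torque at shaft 2 = 77.28 × 0.304 × 0.97 = 22.788 kgf·cm.
Chain: ratio = 49/47 = 1.0426; torque at the final shaft = 22.788 × 1.0426 × 0.96 = 22.808 kgf·cm.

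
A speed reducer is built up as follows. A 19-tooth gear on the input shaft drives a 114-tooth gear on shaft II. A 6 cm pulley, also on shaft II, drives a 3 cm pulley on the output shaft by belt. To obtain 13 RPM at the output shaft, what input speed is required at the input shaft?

Overall ratio R = 6 × 0.5 = 3.
Required input speed = output speed × R = 13 × 3 = 39 RPM.

39 RPM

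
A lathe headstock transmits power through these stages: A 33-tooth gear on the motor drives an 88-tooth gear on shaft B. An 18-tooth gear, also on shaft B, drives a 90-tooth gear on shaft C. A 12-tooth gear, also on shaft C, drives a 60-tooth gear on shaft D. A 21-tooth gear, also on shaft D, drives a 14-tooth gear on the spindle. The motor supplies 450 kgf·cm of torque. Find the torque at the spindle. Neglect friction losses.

Gear mesh: ratio = 88/33 = 2.6667; torque at shaft B = 450 × 2.6667 = 1200 kgf·cm.
Gear mesh: ratio = 90/18 = 5; torque at shaft C = 1200 × 5 = 6000 kgf·cm.
Gear mesh: ratio = 60/12 = 5; torque at shaft D = 6000 × 5 = 30000 kgf·cm.
Gear mesh: ratio = 14/21 = 0.66667; torque at the spindle = 30000 × 0.66667 = 20000 kgf·cm.

20000 kgf·cm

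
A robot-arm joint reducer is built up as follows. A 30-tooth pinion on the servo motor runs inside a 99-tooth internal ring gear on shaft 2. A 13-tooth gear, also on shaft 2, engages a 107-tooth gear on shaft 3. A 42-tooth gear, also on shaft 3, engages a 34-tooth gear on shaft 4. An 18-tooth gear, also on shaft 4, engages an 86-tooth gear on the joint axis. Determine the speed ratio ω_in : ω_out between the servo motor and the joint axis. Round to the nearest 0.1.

105.1

Each stage contributes driven/driver: internal gear 99/30 = 3.3, gear mesh 107/13 = 8.2308, gear mesh 34/42 = 0.80952, gear mesh 86/18 = 4.7778.
Overall: 3.3 × 8.2308 × 0.80952 × 4.7778 = 105.05.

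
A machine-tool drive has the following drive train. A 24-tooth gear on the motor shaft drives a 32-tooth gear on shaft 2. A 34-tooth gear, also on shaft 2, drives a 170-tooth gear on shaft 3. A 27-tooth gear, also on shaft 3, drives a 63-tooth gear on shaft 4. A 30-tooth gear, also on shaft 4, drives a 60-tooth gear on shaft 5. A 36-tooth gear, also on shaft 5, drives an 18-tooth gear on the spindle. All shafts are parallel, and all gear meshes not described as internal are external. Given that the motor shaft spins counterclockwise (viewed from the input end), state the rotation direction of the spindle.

the motor shaft → shaft 2: external mesh, 1 reversal → CW.
shaft 2 → shaft 3: external mesh, 1 reversal → CCW.
shaft 3 → shaft 4: external mesh, 1 reversal → CW.
shaft 4 → shaft 5: external mesh, 1 reversal → CCW.
shaft 5 → the spindle: external mesh, 1 reversal → CW.
5 reversals in total — an odd number — so the spindle turns opposite to the motor shaft.

clockwise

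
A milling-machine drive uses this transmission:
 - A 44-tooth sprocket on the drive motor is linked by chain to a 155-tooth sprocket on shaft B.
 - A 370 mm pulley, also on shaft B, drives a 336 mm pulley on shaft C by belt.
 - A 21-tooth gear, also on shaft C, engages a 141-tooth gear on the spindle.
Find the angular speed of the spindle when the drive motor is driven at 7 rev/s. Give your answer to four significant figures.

0.3259 rev/s

the drive motor → shaft B (chain, 155/44): 7 ÷ 3.5227 = 1.9871 rev/s
shaft B → shaft C (belt, 336/370): 1.9871 ÷ 0.90811 = 2.1882 rev/s
shaft C → the spindle (gear mesh, 141/21): 2.1882 ÷ 6.7143 = 0.3259 rev/s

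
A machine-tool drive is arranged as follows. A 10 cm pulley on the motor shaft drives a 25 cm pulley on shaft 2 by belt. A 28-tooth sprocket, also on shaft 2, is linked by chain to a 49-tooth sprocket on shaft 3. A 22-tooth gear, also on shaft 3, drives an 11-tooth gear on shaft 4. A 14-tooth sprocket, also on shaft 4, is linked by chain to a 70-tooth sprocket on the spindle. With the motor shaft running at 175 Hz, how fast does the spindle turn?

16 Hz

the motor shaft → shaft 2 (belt, 25/10): 175 ÷ 2.5 = 70 Hz
shaft 2 → shaft 3 (chain, 49/28): 70 ÷ 1.75 = 40 Hz
shaft 3 → shaft 4 (gear mesh, 11/22): 40 ÷ 0.5 = 80 Hz
shaft 4 → the spindle (chain, 70/14): 80 ÷ 5 = 16 Hz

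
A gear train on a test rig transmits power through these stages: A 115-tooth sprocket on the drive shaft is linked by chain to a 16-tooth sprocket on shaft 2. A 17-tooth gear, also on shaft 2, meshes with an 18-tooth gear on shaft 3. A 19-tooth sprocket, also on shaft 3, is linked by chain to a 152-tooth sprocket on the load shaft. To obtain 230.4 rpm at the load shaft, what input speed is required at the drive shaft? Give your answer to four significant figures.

271.5 rpm

Overall ratio R = 0.13913 × 1.0588 × 8 = 1.1785.
Required input speed = output speed × R = 230.4 × 1.1785 = 271.53 rpm.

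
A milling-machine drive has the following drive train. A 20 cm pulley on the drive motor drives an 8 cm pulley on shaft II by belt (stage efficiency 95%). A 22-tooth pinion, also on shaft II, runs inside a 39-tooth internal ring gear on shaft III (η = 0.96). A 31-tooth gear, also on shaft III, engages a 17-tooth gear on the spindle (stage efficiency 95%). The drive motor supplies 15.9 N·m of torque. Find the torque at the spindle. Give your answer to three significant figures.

After the belt (8/20): 15.9 × 0.4 × 0.95 = 6.042 N·m
After the internal gear (39/22): 6.042 × 1.7727 × 0.96 = 10.282 N·m
After the gear mesh (17/31): 10.282 × 0.54839 × 0.95 = 5.3568 N·m

5.36 N·m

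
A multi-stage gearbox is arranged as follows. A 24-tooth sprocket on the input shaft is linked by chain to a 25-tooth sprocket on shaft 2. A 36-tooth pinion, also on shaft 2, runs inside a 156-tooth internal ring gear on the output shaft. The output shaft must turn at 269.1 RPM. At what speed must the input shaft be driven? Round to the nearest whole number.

1215 RPM

Overall ratio R = 1.0417 × 4.3333 = 4.5139.
Required input speed = output speed × R = 269.1 × 4.5139 = 1214.7 RPM.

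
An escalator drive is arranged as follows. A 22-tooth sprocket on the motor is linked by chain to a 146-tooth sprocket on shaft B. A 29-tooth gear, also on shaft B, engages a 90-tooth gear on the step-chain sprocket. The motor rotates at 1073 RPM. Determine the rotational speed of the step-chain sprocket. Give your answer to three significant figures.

Chain: ratio = 146/22 = 6.6364, so shaft B turns at 1073 / 6.6364 = 161.68 RPM.
Gear mesh: ratio = 90/29 = 3.1034, so the step-chain sprocket turns at 161.68 / 3.1034 = 52.098 RPM.

52.1 RPM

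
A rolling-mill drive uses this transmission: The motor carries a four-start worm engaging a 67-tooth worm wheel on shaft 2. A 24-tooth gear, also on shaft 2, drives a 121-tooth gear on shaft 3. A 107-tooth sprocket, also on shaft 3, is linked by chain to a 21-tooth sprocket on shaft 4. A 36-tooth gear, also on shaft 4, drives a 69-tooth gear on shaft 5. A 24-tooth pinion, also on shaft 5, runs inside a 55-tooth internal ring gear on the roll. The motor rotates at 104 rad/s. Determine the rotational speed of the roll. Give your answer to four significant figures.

1.429 rad/s

Worm: ratio = 67/4 = 16.75, so shaft 2 turns at 104 / 16.75 = 6.209 rad/s.
Gear mesh: ratio = 121/24 = 5.0417, so shaft 3 turns at 6.209 / 5.0417 = 1.2315 rad/s.
Chain: ratio = 21/107 = 0.19626, so shaft 4 turns at 1.2315 / 0.19626 = 6.2749 rad/s.
Gear mesh: ratio = 69/36 = 1.9167, so shaft 5 turns at 6.2749 / 1.9167 = 3.2739 rad/s.
Internal gear: ratio = 55/24 = 2.2917, so the roll turns at 3.2739 / 2.2917 = 1.4286 rad/s.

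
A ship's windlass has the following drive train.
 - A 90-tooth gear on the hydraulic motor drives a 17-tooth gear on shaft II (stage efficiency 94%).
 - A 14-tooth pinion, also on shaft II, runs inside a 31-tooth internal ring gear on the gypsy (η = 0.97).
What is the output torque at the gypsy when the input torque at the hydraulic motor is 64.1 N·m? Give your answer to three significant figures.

24.4 N·m

gear mesh 17/90 = 0.18889 → τ = 64.1·0.18889·0.94 = 11.381 N·m
internal gear 31/14 = 2.2143 → τ = 11.381·2.2143·0.97 = 24.445 N·m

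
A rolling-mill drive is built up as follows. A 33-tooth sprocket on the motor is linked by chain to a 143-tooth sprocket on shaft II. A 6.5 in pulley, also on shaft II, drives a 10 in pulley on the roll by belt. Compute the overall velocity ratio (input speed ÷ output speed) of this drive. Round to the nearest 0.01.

6.67

Each stage contributes driven/driver: chain 143/33 = 4.3333, belt 10/6.5 = 1.5385.
Overall: 4.3333 × 1.5385 = 6.6667.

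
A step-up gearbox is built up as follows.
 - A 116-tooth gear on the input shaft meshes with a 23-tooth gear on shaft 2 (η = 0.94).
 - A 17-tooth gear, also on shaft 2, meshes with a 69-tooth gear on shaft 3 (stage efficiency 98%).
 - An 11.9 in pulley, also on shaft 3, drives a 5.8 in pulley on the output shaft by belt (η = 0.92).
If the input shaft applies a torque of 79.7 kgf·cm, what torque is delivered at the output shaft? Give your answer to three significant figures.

26.5 kgf·cm

After the gear mesh (23/116): 79.7 × 0.19828 × 0.94 = 14.854 kgf·cm
After the gear mesh (69/17): 14.854 × 4.0588 × 0.98 = 59.086 kgf·cm
After the belt (5.8/11.9): 59.086 × 0.48739 × 0.92 = 26.494 kgf·cm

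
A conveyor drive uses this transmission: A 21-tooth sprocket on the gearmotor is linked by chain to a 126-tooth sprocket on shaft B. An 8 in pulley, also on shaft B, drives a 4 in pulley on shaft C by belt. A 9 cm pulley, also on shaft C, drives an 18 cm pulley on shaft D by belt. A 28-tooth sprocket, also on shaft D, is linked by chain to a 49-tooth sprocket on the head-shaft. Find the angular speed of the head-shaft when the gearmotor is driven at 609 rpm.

chain 126/21 = 6 → 609/6 = 101.5 rpm
belt 4/8 = 0.5 → 101.5/0.5 = 203 rpm
belt 18/9 = 2 → 203/2 = 101.5 rpm
chain 49/28 = 1.75 → 101.5/1.75 = 58 rpm

58 rpm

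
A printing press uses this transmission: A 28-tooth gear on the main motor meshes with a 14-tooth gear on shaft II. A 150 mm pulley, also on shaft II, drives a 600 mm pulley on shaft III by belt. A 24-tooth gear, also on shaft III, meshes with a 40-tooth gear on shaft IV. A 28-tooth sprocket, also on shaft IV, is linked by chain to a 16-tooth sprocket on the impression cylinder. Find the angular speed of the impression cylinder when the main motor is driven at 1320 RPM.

the main motor → shaft II (gear mesh, 14/28): 1320 ÷ 0.5 = 2640 RPM
shaft II → shaft III (belt, 600/150): 2640 ÷ 4 = 660 RPM
shaft III → shaft IV (gear mesh, 40/24): 660 ÷ 1.6667 = 396 RPM
shaft IV → the impression cylinder (chain, 16/28): 396 ÷ 0.57143 = 693 RPM

693 RPM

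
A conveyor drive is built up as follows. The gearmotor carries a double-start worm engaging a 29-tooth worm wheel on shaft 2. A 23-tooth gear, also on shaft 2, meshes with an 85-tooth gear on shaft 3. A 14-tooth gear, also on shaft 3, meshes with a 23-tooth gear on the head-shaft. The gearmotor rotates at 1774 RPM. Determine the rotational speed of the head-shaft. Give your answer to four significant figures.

20.15 RPM

Worm: ratio = 29/2 = 14.5, so shaft 2 turns at 1774 / 14.5 = 122.34 RPM.
Gear mesh: ratio = 85/23 = 3.6957, so shaft 3 turns at 122.34 / 3.6957 = 33.105 RPM.
Gear mesh: ratio = 23/14 = 1.6429, so the head-shaft turns at 33.105 / 1.6429 = 20.151 RPM.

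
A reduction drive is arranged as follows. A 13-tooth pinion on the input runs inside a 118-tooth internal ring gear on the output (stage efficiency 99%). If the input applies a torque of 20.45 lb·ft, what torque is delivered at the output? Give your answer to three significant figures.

After the internal gear (118/13): 20.45 × 9.0769 × 0.99 = 183.77 lb·ft

184 lb·ft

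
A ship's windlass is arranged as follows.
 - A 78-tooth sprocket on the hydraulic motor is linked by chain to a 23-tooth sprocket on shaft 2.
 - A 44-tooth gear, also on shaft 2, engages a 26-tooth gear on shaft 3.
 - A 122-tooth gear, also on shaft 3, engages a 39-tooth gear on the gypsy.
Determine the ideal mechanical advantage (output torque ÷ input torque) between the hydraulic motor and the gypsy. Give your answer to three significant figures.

Each stage contributes driven/driver: chain 23/78 = 0.29487, gear mesh 26/44 = 0.59091, gear mesh 39/122 = 0.31967.
Overall: 0.29487 × 0.59091 × 0.31967 = 0.0557.

0.0557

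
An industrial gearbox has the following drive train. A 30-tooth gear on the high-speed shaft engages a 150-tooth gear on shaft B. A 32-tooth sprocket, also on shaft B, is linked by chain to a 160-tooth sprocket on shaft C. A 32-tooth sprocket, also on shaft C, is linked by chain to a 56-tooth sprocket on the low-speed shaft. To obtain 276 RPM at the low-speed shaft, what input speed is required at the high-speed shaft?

Overall ratio R = 5 × 5 × 1.75 = 43.75.
Required input speed = output speed × R = 276 × 43.75 = 12075 RPM.

12075 RPM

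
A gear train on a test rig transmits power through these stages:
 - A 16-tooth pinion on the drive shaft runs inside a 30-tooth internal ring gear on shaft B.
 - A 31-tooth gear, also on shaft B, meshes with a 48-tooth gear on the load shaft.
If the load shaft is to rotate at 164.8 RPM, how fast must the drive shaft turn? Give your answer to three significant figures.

478 RPM

Overall ratio R = 1.875 × 1.5484 = 2.9032.
Required input speed = output speed × R = 164.8 × 2.9032 = 478.45 RPM.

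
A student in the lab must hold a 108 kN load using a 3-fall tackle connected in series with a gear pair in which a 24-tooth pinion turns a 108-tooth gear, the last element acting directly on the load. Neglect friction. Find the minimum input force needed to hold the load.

8 kN

Block-and-tackle MA = number of supporting rope parts = 3.
Gear pair MA = 108/24 = 4.5.
Combined ideal MA = 3 × 4.5 = 13.5.
Effort = load / MA = 108 / 13.5 = 8 kN.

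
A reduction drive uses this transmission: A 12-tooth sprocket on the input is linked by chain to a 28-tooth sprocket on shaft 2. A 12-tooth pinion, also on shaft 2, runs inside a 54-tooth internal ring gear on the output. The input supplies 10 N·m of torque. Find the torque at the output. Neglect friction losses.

105 N·m

chain 28/12 = 2.3333 → τ = 10·2.3333 = 23.333 N·m
internal gear 54/12 = 4.5 → τ = 23.333·4.5 = 105 N·m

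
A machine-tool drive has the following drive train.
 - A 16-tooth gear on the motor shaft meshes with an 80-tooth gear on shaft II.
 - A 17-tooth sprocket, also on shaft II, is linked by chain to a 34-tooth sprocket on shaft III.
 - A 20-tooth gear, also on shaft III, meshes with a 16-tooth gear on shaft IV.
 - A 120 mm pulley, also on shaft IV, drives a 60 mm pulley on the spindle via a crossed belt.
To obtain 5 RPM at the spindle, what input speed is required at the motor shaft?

Overall ratio R = 5 × 2 × 0.8 × 0.5 = 4.
Required input speed = output speed × R = 5 × 4 = 20 RPM.

20 RPM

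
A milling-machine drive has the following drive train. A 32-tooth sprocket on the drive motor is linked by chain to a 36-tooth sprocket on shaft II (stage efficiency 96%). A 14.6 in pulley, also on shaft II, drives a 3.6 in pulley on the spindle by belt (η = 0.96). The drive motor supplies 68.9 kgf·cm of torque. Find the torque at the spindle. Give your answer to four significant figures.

17.61 kgf·cm

After the chain (36/32): 68.9 × 1.125 × 0.96 = 74.412 kgf·cm
After the belt (3.6/14.6): 74.412 × 0.24658 × 0.96 = 17.614 kgf·cm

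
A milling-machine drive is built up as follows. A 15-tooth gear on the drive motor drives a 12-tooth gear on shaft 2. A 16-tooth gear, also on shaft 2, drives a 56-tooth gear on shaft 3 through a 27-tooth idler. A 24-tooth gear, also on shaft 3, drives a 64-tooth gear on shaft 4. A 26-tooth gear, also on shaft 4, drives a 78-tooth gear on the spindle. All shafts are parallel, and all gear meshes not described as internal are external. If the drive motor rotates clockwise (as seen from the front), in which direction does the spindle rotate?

the drive motor → shaft 2: external mesh, 1 reversal → CCW.
shaft 2 → shaft 3: driver → idler → driven is 2 external meshes, 2 reversals → CCW.
shaft 3 → shaft 4: external mesh, 1 reversal → CW.
shaft 4 → the spindle: external mesh, 1 reversal → CCW.
5 reversals in total — an odd number — so the spindle turns opposite to the drive motor.

counterclockwise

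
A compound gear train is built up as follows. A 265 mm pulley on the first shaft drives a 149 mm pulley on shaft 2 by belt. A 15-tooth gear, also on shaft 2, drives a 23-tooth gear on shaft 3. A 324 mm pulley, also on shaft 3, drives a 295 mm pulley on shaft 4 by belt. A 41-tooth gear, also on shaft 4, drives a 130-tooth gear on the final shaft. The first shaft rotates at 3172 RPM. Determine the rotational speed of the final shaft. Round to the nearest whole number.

belt 149/265 = 0.56226 → 3172/0.56226 = 5641.5 RPM
gear mesh 23/15 = 1.5333 → 5641.5/1.5333 = 3679.2 RPM
belt 295/324 = 0.91049 → 3679.2/0.91049 = 4040.9 RPM
gear mesh 130/41 = 3.1707 → 4040.9/3.1707 = 1274.4 RPM

1274 RPM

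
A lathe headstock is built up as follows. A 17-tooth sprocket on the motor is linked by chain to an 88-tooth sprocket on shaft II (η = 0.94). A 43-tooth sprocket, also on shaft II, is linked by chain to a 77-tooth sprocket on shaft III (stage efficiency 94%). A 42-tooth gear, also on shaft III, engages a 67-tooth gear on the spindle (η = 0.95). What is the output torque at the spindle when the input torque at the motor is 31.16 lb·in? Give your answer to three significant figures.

After the chain (88/17): 31.16 × 5.1765 × 0.94 = 151.62 lb·in
After the chain (77/43): 151.62 × 1.7907 × 0.94 = 255.22 lb·in
After the gear mesh (67/42): 255.22 × 1.5952 × 0.95 = 386.77 lb·in

387 lb·in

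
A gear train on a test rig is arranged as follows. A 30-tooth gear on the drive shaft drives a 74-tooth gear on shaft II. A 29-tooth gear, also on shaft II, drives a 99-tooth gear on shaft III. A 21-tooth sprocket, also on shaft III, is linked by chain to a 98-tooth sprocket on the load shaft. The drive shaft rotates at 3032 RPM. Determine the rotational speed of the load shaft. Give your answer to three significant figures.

77.2 RPM

Gear mesh: ratio = 74/30 = 2.4667, so shaft II turns at 3032 / 2.4667 = 1229.2 RPM.
Gear mesh: ratio = 99/29 = 3.4138, so shaft III turns at 1229.2 / 3.4138 = 360.07 RPM.
Chain: ratio = 98/21 = 4.6667, so the load shaft turns at 360.07 / 4.6667 = 77.157 RPM.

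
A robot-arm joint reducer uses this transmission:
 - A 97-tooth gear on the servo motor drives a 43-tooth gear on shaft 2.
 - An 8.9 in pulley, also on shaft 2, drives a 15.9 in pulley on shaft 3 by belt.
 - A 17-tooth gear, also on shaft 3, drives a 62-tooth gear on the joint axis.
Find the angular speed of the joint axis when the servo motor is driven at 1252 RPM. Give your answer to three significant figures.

gear mesh 43/97 = 0.4433 → 1252/0.4433 = 2824.3 RPM
belt 15.9/8.9 = 1.7865 → 2824.3/1.7865 = 1580.9 RPM
gear mesh 62/17 = 3.6471 → 1580.9/3.6471 = 433.47 RPM

433 RPM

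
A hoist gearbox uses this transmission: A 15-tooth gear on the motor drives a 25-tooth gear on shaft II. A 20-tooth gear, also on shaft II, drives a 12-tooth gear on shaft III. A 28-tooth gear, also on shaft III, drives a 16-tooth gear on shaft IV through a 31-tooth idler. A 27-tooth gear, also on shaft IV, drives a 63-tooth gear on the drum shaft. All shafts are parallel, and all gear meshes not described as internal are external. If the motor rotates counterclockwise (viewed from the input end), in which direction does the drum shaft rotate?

the motor → shaft II: external mesh, 1 reversal → CW.
shaft II → shaft III: external mesh, 1 reversal → CCW.
shaft III → shaft IV: driver → idler → driven is 2 external meshes, 2 reversals → CCW.
shaft IV → the drum shaft: external mesh, 1 reversal → CW.
5 reversals in total — an odd number — so the drum shaft turns opposite to the motor.

clockwise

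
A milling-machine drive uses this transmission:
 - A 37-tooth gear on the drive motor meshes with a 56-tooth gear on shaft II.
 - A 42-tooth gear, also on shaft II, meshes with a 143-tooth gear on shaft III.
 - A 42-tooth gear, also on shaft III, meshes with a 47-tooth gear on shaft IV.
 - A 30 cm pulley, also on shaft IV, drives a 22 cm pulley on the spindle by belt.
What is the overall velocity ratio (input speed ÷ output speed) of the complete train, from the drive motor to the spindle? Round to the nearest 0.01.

Each stage contributes driven/driver: gear mesh 56/37 = 1.5135, gear mesh 143/42 = 3.4048, gear mesh 47/42 = 1.119, belt 22/30 = 0.73333.
Overall: 1.5135 × 3.4048 × 1.119 × 0.73333 = 4.2289.

4.23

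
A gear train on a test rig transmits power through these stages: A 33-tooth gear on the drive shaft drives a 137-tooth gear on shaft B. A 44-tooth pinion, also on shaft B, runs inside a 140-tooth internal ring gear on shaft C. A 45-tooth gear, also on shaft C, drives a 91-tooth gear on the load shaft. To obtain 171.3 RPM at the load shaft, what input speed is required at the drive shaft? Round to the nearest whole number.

4576 RPM

Overall ratio R = 4.1515 × 3.1818 × 2.0222 = 26.712.
Required input speed = output speed × R = 171.3 × 26.712 = 4575.8 RPM.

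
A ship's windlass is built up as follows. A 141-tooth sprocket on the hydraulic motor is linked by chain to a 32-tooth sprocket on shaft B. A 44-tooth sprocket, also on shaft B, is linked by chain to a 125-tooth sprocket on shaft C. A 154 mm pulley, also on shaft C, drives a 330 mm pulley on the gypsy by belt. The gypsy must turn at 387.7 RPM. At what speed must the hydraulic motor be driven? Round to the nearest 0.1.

Overall ratio R = 0.22695 × 2.8409 × 2.1429 = 1.3816.
Required input speed = output speed × R = 387.7 × 1.3816 = 535.65 RPM.

535.6 RPM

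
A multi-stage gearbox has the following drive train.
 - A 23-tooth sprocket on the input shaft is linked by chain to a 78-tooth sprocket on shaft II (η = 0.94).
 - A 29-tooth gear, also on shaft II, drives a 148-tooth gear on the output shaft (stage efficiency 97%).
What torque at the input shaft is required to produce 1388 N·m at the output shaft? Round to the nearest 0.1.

88.0 N·m

Overall ratio R = 3.3913 × 5.1034 = 17.307; overall efficiency η = 0.94 × 0.97 = 0.9118.
Input torque = output torque / (R × η) = 1388 / (17.307 × 0.9118) = 87.955 N·m.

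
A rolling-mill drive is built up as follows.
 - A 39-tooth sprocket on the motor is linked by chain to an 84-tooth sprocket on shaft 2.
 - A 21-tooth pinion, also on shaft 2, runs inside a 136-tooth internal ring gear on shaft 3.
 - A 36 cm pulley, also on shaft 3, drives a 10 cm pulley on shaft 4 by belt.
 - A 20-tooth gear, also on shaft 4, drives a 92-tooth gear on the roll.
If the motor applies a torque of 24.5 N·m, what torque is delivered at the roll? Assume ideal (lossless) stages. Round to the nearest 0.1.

436.7 N·m

After the chain (84/39): 24.5 × 2.1538 = 52.769 N·m
After the internal gear (136/21): 52.769 × 6.4762 = 341.74 N·m
After the belt (10/36): 341.74 × 0.27778 = 94.929 N·m
After the gear mesh (92/20): 94.929 × 4.6 = 436.67 N·m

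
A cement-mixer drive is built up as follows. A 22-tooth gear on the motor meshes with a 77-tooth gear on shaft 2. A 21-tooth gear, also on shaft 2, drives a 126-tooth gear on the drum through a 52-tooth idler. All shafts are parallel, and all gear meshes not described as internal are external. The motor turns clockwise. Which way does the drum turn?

the motor → shaft 2: external mesh, 1 reversal → CCW.
shaft 2 → the drum: driver → idler → driven is 2 external meshes, 2 reversals → CCW.
3 reversals in total — an odd number — so the drum turns opposite to the motor.

counterclockwise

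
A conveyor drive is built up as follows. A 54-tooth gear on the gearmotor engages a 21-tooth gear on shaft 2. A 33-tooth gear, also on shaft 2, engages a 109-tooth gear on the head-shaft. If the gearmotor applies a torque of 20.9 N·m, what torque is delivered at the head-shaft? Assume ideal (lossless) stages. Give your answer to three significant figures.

26.8 N·m

gear mesh 21/54 = 0.38889 → τ = 20.9·0.38889 = 8.1278 N·m
gear mesh 109/33 = 3.303 → τ = 8.1278·3.303 = 26.846 N·m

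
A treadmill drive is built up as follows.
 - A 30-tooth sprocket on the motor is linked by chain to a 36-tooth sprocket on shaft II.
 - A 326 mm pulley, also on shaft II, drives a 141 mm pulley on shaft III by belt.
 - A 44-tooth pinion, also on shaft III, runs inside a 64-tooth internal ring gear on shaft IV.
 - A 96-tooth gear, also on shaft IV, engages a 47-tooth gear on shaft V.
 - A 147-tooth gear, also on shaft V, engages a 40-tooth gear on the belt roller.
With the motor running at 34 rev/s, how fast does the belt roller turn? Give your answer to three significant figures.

Chain: ratio = 36/30 = 1.2, so shaft II turns at 34 / 1.2 = 28.333 rev/s.
Belt: ratio = 141/326 = 0.43252, so shaft III turns at 28.333 / 0.43252 = 65.508 rev/s.
Internal gear: ratio = 64/44 = 1.4545, so shaft IV turns at 65.508 / 1.4545 = 45.037 rev/s.
Gear mesh: ratio = 47/96 = 0.48958, so shaft V turns at 45.037 / 0.48958 = 91.99 rev/s.
Gear mesh: ratio = 40/147 = 0.27211, so the belt roller turns at 91.99 / 0.27211 = 338.06 rev/s.

338 rev/s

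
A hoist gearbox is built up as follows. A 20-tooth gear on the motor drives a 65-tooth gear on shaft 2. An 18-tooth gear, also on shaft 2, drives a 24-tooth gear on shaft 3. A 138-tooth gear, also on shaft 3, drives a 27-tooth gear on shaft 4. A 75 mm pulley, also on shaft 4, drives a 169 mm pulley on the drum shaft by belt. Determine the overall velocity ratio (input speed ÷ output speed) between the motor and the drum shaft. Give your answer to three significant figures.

1.91

Each stage contributes driven/driver: gear mesh 65/20 = 3.25, gear mesh 24/18 = 1.3333, gear mesh 27/138 = 0.19565, belt 169/75 = 2.2533.
Overall: 3.25 × 1.3333 × 0.19565 × 2.2533 = 1.9104.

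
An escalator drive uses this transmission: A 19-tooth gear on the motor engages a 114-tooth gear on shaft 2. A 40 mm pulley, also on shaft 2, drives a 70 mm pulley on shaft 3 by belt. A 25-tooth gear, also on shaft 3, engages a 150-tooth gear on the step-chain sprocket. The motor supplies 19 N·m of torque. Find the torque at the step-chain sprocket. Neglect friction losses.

1197 N·m

Gear mesh: ratio = 114/19 = 6; torque at shaft 2 = 19 × 6 = 114 N·m.
Belt: ratio = 70/40 = 1.75; torque at shaft 3 = 114 × 1.75 = 199.5 N·m.
Gear mesh: ratio = 150/25 = 6; torque at the step-chain sprocket = 199.5 × 6 = 1197 N·m.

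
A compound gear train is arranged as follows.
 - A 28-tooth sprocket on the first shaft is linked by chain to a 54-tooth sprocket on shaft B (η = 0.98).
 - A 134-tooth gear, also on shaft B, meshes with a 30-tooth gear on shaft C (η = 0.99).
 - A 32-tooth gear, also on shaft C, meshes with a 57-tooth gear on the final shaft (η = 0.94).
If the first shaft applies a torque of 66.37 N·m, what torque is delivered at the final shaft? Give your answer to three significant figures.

chain 54/28 = 1.9286 → τ = 66.37·1.9286·0.98 = 125.44 N·m
gear mesh 30/134 = 0.22388 → τ = 125.44·0.22388·0.99 = 27.803 N·m
gear mesh 57/32 = 1.7812 → τ = 27.803·1.7812·0.94 = 46.552 N·m

46.6 N·m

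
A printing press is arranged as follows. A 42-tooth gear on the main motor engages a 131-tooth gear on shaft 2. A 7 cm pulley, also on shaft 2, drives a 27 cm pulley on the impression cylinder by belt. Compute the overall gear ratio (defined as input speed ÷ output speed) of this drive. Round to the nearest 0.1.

12.0

Each stage contributes driven/driver: gear mesh 131/42 = 3.119, belt 27/7 = 3.8571.
Overall: 3.119 × 3.8571 = 12.031.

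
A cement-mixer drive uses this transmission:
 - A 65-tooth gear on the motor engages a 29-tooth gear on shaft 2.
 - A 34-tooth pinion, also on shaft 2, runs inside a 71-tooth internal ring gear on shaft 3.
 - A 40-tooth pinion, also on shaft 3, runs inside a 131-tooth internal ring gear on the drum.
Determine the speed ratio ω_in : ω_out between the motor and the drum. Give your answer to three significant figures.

Each stage contributes driven/driver: gear mesh 29/65 = 0.44615, internal gear 71/34 = 2.0882, internal gear 131/40 = 3.275.
Overall: 0.44615 × 2.0882 × 3.275 = 3.0512.

3.05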